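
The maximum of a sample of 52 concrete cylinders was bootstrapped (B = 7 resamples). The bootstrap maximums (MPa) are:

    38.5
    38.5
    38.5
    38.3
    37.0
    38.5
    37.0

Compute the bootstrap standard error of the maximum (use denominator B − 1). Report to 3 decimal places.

Bootstrap SE is the standard deviation of the 7 replicate maximums.
Mean of replicates: (38.5 + 38.5 + 38.5 + 38.3 + 37.0 + 38.5 + 37.0) / 7 = 266.3000 / 7 = 38.0429
Sum of squared deviations: (+0.4571)² + (+0.4571)² + (+0.4571)² + (+0.2571)² + (−1.0429)² + (+0.4571)² + (−1.0429)² = 3.0771
Variance = 3.0771 / 6 = 0.5129
SE* = √0.5129

SE* = 0.716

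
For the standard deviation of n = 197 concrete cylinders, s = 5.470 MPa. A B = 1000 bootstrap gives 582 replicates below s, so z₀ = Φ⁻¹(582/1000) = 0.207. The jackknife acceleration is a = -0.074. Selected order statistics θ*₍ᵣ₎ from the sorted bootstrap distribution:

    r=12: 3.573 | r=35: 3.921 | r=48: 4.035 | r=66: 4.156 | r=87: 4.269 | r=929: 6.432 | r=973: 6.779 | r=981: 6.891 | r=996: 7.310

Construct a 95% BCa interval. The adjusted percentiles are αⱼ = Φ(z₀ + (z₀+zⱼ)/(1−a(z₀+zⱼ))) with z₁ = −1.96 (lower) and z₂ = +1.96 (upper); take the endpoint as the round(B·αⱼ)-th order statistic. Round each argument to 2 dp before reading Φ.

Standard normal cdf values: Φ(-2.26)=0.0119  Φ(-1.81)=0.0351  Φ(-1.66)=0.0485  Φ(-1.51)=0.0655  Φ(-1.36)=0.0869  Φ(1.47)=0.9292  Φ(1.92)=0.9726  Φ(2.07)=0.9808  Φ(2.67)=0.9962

(3.921, 6.891)

Lower: z₀ + z₁ = 0.207 + (-1.960) = -1.753; 1 − a(z₀+z₁) = 1 − (-0.074)(-1.753) = 0.8703; argument = 0.207 + (-1.753)/0.8703 = -1.8073 → -1.81.
α₁ = Φ(-1.81) = 0.0351; rank = round(1000 × 0.0351) = 35; θ*₍35₎ = 3.921.
Upper: z₀ + z₂ = 2.167; 1 − a(z₀+z₂) = 1.1604; argument = 2.0745 → 2.07; α₂ = 0.9808; rank = 981; θ*₍981₎ = 6.891.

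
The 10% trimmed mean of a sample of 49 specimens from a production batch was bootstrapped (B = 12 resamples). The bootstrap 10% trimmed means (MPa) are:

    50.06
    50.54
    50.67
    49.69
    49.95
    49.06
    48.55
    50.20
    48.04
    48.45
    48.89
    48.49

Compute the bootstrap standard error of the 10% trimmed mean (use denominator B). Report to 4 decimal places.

Bootstrap SE is the standard deviation of the 12 replicate 10% trimmed means.
Mean of replicates: (50.06 + 50.54 + 50.67 + 49.69 + 49.95 + 49.06 + 48.55 + 50.20 + 48.04 + 48.45 + 48.89 + 48.49) / 12 = 592.59000 / 12 = 49.38250
Sum of squared deviations: (+0.67750)² + (+1.15750)² + (+1.28750)² + (+0.30750)² + (+0.56750)² + (−0.32250)² + (−0.83250)² + (+0.81750)² + (−1.34250)² + (−0.93250)² + (−0.49250)² + (−0.89250)² = 9.04943
Variance = 9.04943 / 12 = 0.75412
SE* = √0.75412

SE* = 0.8684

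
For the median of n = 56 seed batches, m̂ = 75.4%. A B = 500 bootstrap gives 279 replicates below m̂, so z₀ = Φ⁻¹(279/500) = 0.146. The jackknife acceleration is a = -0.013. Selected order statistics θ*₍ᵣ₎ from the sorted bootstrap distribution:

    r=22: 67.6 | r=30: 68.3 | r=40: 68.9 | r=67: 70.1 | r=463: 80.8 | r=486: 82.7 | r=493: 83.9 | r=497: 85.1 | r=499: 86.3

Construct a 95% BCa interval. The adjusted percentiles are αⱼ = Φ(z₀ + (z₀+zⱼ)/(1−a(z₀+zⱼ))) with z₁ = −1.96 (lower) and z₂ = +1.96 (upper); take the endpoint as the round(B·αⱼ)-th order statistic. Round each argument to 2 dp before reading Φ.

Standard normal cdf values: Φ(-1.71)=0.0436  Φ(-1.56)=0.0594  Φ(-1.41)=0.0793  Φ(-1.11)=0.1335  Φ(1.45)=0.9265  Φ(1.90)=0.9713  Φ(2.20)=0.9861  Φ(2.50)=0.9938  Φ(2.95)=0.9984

Lower: z₀ + z₁ = 0.146 + (-1.960) = -1.814; 1 − a(z₀+z₁) = 1 − (-0.013)(-1.814) = 0.9764; argument = 0.146 + (-1.814)/0.9764 = -1.7118 → -1.71.
α₁ = Φ(-1.71) = 0.0436; rank = round(500 × 0.0436) = 22; θ*₍22₎ = 67.6.
Upper: z₀ + z₂ = 2.106; 1 − a(z₀+z₂) = 1.0274; argument = 2.1959 → 2.20; α₂ = 0.9861; rank = 493; θ*₍493₎ = 83.9.

(67.6, 83.9)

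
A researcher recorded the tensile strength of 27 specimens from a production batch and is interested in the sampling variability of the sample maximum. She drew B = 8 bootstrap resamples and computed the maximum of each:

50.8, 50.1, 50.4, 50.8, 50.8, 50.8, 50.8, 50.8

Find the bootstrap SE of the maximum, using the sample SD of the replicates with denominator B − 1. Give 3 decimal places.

Bootstrap SE is the standard deviation of the 8 replicate maximums.
Mean of replicates: (50.8 + 50.1 + 50.4 + 50.8 + 50.8 + 50.8 + 50.8 + 50.8) / 8 = 405.3000 / 8 = 50.6625
Sum of squared deviations: (+0.1375)² + (−0.5625)² + (−0.2625)² + (+0.1375)² + (+0.1375)² + (+0.1375)² + (+0.1375)² + (+0.1375)² = 0.4987
Variance = 0.4987 / 7 = 0.0712
SE* = √0.0712

SE* = 0.267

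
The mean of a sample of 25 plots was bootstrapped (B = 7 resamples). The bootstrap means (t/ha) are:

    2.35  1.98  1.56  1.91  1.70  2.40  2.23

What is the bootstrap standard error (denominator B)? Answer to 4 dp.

Bootstrap SE is the standard deviation of the 7 replicate means.
Mean of replicates: (2.35 + 1.98 + 1.56 + 1.91 + 1.70 + 2.40 + 2.23) / 7 = 14.13000 / 7 = 2.01857
Sum of squared deviations: (+0.33143)² + (−0.03857)² + (−0.45857)² + (−0.10857)² + (−0.31857)² + (+0.38143)² + (+0.21143)² = 0.62509
Variance = 0.62509 / 7 = 0.08930
SE* = √0.08930

SE* = 0.2988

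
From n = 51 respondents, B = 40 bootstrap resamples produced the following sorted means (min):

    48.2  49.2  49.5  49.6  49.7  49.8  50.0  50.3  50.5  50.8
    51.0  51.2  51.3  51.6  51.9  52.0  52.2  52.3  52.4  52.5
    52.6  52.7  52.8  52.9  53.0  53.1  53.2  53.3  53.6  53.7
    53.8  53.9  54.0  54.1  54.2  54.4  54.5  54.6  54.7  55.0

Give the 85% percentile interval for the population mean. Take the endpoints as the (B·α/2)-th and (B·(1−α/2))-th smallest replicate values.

(49.5, 54.5)

α = 0.15; lower rank = 40 × 0.075 = 3; upper rank = 40 × 0.925 = 37.
The 3rd smallest replicate is 49.5; the 37th is 54.5.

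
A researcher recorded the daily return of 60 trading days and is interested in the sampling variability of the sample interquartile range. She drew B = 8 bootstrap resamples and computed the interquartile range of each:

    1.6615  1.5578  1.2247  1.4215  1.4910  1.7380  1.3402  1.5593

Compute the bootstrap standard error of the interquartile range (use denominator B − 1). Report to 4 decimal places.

SE* = 0.1678

Bootstrap SE is the standard deviation of the 8 replicate interquartile ranges.
Mean of replicates: (1.6615 + 1.5578 + 1.2247 + 1.4215 + 1.4910 + 1.7380 + 1.3402 + 1.5593) / 8 = 11.99400 / 8 = 1.49925
Sum of squared deviations: (+0.16225)² + (+0.05855)² + (−0.27455)² + (−0.07775)² + (−0.00825)² + (+0.23875)² + (−0.15905)² + (+0.06005)² = 0.19715
Variance = 0.19715 / 7 = 0.02816
SE* = √0.02816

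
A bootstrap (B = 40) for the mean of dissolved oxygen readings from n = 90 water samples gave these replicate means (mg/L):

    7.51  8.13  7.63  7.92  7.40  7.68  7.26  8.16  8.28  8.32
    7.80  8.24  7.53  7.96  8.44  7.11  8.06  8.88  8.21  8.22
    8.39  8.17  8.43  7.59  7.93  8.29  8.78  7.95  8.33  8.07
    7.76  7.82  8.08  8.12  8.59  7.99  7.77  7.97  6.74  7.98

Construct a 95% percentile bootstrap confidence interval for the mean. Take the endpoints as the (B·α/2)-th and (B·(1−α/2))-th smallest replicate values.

Sorted replicates: 6.74, 7.11, 7.26, 7.40, 7.51, 7.53, 7.59, 7.63, 7.68, 7.76, 7.77, 7.80, 7.82, 7.92, 7.93, 7.95, 7.96, 7.97, 7.98, 7.99, 8.06, 8.07, 8.08, 8.12, 8.13, 8.16, 8.17, 8.21, 8.22, 8.24, 8.28, 8.29, 8.32, 8.33, 8.39, 8.43, 8.44, 8.59, 8.78, 8.88
α = 0.05; lower rank = 40 × 0.025 = 1; upper rank = 40 × 0.975 = 39.
The 1st smallest replicate is 6.74; the 39th is 8.78.

(6.74, 8.78)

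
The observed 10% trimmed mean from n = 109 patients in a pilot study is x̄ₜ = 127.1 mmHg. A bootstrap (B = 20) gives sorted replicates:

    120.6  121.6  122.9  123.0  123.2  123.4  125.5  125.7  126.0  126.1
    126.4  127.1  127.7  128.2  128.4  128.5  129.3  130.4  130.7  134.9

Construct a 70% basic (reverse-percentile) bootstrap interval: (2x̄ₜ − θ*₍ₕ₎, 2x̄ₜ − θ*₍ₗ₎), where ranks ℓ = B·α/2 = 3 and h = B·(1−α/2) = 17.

Percentile endpoints at ranks 3 and 17: θ*₍3₎ = 122.9, θ*₍17₎ = 129.3.
Basic interval reflects these around x̄ₜ:
  lower = 2 × 127.1 − 129.3 = 124.9
  upper = 2 × 127.1 − 122.9 = 131.3

(124.9, 131.3)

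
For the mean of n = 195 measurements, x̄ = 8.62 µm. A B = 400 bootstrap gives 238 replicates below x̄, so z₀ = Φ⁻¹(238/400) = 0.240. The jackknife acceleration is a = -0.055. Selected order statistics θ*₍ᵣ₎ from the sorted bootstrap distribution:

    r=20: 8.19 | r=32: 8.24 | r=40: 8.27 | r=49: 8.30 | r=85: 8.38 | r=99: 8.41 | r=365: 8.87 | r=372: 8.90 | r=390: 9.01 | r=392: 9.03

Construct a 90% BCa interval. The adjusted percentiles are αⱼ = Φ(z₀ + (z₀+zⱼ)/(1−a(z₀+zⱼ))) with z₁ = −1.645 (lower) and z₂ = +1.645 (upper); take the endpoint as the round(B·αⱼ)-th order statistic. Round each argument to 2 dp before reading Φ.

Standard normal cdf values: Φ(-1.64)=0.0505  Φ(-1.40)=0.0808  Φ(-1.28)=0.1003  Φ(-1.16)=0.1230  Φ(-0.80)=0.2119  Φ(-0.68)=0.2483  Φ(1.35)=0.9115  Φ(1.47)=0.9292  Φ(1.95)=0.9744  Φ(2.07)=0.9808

(8.27, 9.01)

Lower: z₀ + z₁ = 0.240 + (-1.645) = -1.405; 1 − a(z₀+z₁) = 1 − (-0.055)(-1.405) = 0.9227; argument = 0.240 + (-1.405)/0.9227 = -1.2827 → -1.28.
α₁ = Φ(-1.28) = 0.1003; rank = round(400 × 0.1003) = 40; θ*₍40₎ = 8.27.
Upper: z₀ + z₂ = 1.885; 1 − a(z₀+z₂) = 1.1037; argument = 1.9479 → 1.95; α₂ = 0.9744; rank = 390; θ*₍390₎ = 9.01.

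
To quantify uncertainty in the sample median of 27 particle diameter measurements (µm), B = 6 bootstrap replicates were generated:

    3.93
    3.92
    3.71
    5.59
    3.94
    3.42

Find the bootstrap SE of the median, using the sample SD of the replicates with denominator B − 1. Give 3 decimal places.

Bootstrap SE is the standard deviation of the 6 replicate medians.
Mean of replicates: (3.93 + 3.92 + 3.71 + 5.59 + 3.94 + 3.42) / 6 = 24.5100 / 6 = 4.0850
Sum of squared deviations: (−0.1550)² + (−0.1650)² + (−0.3750)² + (+1.5050)² + (−0.1450)² + (−0.6650)² = 2.9201
Variance = 2.9201 / 5 = 0.5840
SE* = √0.5840

SE* = 0.764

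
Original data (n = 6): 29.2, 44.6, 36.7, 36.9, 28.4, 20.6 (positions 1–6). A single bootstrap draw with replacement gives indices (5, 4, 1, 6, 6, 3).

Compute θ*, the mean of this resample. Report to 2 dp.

θ* = 28.73

Resample values: 28.4, 36.9, 29.2, 20.6, 20.6, 36.7.
Mean = (28.4 + 36.9 + 29.2 + 20.6 + 20.6 + 36.7) / 6 = 172.40 / 6 = 28.73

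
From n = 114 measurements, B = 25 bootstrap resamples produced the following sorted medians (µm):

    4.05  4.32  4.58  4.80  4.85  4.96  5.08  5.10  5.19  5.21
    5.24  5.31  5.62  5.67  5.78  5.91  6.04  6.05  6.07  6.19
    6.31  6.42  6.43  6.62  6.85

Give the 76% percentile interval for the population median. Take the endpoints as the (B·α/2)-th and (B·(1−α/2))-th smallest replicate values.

(4.58, 6.42)

α = 0.24; lower rank = 25 × 0.120 = 3; upper rank = 25 × 0.880 = 22.
The 3rd smallest replicate is 4.58; the 22nd is 6.42.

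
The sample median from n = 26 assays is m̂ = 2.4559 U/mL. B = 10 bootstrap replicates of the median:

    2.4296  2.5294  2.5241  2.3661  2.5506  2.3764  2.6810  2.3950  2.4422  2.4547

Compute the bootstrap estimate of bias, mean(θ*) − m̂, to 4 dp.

mean(θ*) = (2.4296 + 2.5294 + 2.5241 + 2.3661 + 2.5506 + 2.3764 + 2.6810 + 2.3950 + 2.4422 + 2.4547) / 10 = 2.47491
bias = 2.47491 − 2.4559

bias = +0.0190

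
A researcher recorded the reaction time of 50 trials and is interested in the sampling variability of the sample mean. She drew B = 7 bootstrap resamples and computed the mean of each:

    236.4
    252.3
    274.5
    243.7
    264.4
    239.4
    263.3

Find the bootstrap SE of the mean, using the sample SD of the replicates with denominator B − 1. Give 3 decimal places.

Bootstrap SE is the standard deviation of the 7 replicate means.
Mean of replicates: (236.4 + 252.3 + 274.5 + 243.7 + 264.4 + 239.4 + 263.3) / 7 = 1774.0000 / 7 = 253.4286
Sum of squared deviations: (−17.0286)² + (−1.1286)² + (+21.0714)² + (−9.7286)² + (+10.9714)² + (−14.0286)² + (+9.8714)² = 1244.5143
Variance = 1244.5143 / 6 = 207.4190
SE* = √207.4190

SE* = 14.402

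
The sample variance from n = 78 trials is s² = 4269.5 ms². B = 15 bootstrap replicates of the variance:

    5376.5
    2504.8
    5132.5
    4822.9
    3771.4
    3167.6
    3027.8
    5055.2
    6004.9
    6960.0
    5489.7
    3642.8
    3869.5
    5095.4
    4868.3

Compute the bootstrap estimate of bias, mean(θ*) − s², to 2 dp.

mean(θ*) = (5376.5 + 2504.8 + 5132.5 + 4822.9 + 3771.4 + 3167.6 + 3027.8 + 5055.2 + 6004.9 + 6960.0 + 5489.7 + 3642.8 + 3869.5 + 5095.4 + 4868.3) / 15 = 4585.953
bias = 4585.953 − 4269.5

bias = +316.45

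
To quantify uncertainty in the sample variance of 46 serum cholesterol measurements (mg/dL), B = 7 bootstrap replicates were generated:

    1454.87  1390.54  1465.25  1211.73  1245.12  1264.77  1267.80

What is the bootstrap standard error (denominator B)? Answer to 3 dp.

Bootstrap SE is the standard deviation of the 7 replicate variances.
Mean of replicates: (1454.87 + 1390.54 + 1465.25 + 1211.73 + 1245.12 + 1264.77 + 1267.80) / 7 = 9300.0800 / 7 = 1328.5829
Sum of squared deviations: (+126.2871)² + (+61.9571)² + (+136.6671)² + (−116.8529)² + (−83.4629)² + (−63.8129)² + (−60.7829)² = 66852.3131
Variance = 66852.3131 / 7 = 9550.3304
SE* = √9550.3304

SE* = 97.726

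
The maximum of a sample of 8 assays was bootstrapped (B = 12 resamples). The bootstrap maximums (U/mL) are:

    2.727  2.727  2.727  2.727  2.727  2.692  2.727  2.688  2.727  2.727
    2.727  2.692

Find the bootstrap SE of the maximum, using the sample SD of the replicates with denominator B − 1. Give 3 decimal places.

SE* = 0.016

Bootstrap SE is the standard deviation of the 12 replicate maximums.
Mean of replicates: (2.727 + 2.727 + 2.727 + 2.727 + 2.727 + 2.692 + 2.727 + 2.688 + 2.727 + 2.727 + 2.727 + 2.692) / 12 = 32.61500 / 12 = 2.71792
Sum of squared deviations: (+0.00908)² + (+0.00908)² + (+0.00908)² + (+0.00908)² + (+0.00908)² + (−0.02592)² + (+0.00908)² + (−0.02992)² + (+0.00908)² + (+0.00908)² + (+0.00908)² + (−0.02592)² = 0.00298
Variance = 0.00298 / 11 = 0.00027
SE* = √0.00027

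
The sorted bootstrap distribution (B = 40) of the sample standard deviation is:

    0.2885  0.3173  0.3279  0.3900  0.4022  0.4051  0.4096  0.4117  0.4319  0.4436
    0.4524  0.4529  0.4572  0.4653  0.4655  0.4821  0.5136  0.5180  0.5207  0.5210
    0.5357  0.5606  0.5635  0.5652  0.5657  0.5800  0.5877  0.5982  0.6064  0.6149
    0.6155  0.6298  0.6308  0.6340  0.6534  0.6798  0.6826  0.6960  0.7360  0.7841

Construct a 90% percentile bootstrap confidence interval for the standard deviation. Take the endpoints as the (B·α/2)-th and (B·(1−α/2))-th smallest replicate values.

(0.3173, 0.6960)

α = 0.10; lower rank = 40 × 0.050 = 2; upper rank = 40 × 0.950 = 38.
The 2nd smallest replicate is 0.3173; the 38th is 0.6960.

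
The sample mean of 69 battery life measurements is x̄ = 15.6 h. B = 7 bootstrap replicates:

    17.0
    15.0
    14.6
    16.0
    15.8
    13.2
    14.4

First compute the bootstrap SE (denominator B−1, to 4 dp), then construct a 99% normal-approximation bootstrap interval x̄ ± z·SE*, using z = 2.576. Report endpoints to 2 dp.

Mean of replicates = 15.1429; sum of squared deviations = 9.2571; SE* = √(9.2571/6) = 1.2421
Margin = 2.576 × 1.2421 = 3.200
Interval: 15.6 ± 3.200

(12.40, 18.80)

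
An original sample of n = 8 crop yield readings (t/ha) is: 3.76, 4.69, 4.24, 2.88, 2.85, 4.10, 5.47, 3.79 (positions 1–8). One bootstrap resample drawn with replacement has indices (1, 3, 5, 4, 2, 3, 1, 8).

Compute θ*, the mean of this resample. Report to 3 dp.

Resample values: 3.76, 4.24, 2.85, 2.88, 4.69, 4.24, 3.76, 3.79.
Mean = (3.76 + 4.24 + 2.85 + 2.88 + 4.69 + 4.24 + 3.76 + 3.79) / 8 = 30.210 / 8 = 3.776

θ* = 3.776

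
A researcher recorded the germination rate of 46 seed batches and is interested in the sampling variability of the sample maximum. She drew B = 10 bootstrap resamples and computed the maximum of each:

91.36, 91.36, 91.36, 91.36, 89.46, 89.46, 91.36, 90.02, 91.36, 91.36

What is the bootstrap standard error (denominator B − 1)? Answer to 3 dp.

Bootstrap SE is the standard deviation of the 10 replicate maximums.
Mean of replicates: (91.36 + 91.36 + 91.36 + 91.36 + 89.46 + 89.46 + 91.36 + 90.02 + 91.36 + 91.36) / 10 = 908.4600 / 10 = 90.8460
Sum of squared deviations: (+0.5140)² + (+0.5140)² + (+0.5140)² + (+0.5140)² + (−1.3860)² + (−1.3860)² + (+0.5140)² + (−0.8260)² + (+0.5140)² + (+0.5140)² = 6.3736
Variance = 6.3736 / 9 = 0.7082
SE* = √0.7082

SE* = 0.842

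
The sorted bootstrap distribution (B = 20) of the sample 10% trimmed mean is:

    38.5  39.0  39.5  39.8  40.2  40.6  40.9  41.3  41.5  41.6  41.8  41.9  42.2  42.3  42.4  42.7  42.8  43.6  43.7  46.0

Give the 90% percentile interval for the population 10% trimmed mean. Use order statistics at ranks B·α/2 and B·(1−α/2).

α = 0.10; lower rank = 20 × 0.050 = 1; upper rank = 20 × 0.950 = 19.
The 1st smallest replicate is 38.5; the 19th is 43.7.

(38.5, 43.7)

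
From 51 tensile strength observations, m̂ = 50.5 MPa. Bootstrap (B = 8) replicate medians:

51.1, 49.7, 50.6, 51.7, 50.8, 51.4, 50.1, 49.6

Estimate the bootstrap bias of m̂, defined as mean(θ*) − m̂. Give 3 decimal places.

mean(θ*) = (51.1 + 49.7 + 50.6 + 51.7 + 50.8 + 51.4 + 50.1 + 49.6) / 8 = 50.6250
bias = 50.6250 − 50.5

bias = +0.125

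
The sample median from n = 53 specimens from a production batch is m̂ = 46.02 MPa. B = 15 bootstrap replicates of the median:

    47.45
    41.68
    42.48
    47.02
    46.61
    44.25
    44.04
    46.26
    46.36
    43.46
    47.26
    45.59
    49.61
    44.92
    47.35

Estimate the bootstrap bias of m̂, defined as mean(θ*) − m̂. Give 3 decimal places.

bias = −0.397

mean(θ*) = (47.45 + 41.68 + 42.48 + 47.02 + 46.61 + 44.25 + 44.04 + 46.26 + 46.36 + 43.46 + 47.26 + 45.59 + 49.61 + 44.92 + 47.35) / 15 = 45.6227
bias = 45.6227 − 46.02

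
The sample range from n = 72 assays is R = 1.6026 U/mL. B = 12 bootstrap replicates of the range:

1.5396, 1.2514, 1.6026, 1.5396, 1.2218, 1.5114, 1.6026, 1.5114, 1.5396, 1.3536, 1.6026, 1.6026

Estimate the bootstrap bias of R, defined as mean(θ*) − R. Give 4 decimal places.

bias = −0.1127

mean(θ*) = (1.5396 + 1.2514 + 1.6026 + 1.5396 + 1.2218 + 1.5114 + 1.6026 + 1.5114 + 1.5396 + 1.3536 + 1.6026 + 1.6026) / 12 = 1.48990
bias = 1.48990 − 1.6026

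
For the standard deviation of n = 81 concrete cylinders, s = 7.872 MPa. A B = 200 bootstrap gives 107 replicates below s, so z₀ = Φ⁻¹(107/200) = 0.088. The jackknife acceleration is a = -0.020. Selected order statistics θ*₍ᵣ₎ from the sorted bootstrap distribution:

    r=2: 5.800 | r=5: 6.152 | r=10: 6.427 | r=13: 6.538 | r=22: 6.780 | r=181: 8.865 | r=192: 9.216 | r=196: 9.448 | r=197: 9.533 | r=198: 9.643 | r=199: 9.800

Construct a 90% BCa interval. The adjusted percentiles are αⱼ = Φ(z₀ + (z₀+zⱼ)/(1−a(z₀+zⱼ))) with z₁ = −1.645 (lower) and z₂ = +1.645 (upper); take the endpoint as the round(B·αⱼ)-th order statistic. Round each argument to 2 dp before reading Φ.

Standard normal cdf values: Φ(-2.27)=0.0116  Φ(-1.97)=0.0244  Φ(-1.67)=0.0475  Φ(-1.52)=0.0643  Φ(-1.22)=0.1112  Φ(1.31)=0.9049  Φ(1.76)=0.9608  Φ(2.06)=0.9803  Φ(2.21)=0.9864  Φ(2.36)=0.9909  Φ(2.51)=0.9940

(6.538, 9.216)

Lower: z₀ + z₁ = 0.088 + (-1.645) = -1.557; 1 − a(z₀+z₁) = 1 − (-0.020)(-1.557) = 0.9689; argument = 0.088 + (-1.557)/0.9689 = -1.5190 → -1.52.
α₁ = Φ(-1.52) = 0.0643; rank = round(200 × 0.0643) = 13; θ*₍13₎ = 6.538.
Upper: z₀ + z₂ = 1.733; 1 − a(z₀+z₂) = 1.0347; argument = 1.7629 → 1.76; α₂ = 0.9608; rank = 192; θ*₍192₎ = 9.216.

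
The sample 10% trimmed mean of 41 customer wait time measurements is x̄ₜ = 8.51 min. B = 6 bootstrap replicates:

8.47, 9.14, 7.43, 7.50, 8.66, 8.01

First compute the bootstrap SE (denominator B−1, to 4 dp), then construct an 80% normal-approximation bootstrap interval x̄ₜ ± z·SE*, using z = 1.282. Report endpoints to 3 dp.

Mean of replicates = 8.2017; sum of squared deviations = 2.2871; SE* = √(2.2871/5) = 0.6763
Margin = 1.282 × 0.6763 = 0.8670
Interval: 8.51 ± 0.8670

(7.643, 9.377)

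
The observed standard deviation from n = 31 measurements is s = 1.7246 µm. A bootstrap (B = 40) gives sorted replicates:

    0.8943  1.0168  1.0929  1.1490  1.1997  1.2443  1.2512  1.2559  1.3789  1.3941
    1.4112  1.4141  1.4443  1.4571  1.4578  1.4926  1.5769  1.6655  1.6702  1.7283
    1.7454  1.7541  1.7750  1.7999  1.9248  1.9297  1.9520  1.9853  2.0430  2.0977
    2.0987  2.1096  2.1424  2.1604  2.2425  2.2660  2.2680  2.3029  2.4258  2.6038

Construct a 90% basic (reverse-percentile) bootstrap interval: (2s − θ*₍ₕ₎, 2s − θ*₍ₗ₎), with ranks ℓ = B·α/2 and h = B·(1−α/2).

Percentile endpoints at ranks 2 and 38: θ*₍2₎ = 1.0168, θ*₍38₎ = 2.3029.
Basic interval reflects these around s:
  lower = 2 × 1.7246 − 2.3029 = 1.1463
  upper = 2 × 1.7246 − 1.0168 = 2.4324

(1.1463, 2.4324)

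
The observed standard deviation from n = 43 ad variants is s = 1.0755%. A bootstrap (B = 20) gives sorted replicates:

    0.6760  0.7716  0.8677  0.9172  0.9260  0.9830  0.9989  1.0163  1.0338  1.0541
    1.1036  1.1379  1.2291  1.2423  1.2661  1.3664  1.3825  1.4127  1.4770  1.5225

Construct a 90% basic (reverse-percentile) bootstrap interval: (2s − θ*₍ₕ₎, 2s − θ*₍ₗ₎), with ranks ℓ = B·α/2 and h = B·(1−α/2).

Percentile endpoints at ranks 1 and 19: θ*₍1₎ = 0.6760, θ*₍19₎ = 1.4770.
Basic interval reflects these around s:
  lower = 2 × 1.0755 − 1.4770 = 0.6740
  upper = 2 × 1.0755 − 0.6760 = 1.4750

(0.6740, 1.4750)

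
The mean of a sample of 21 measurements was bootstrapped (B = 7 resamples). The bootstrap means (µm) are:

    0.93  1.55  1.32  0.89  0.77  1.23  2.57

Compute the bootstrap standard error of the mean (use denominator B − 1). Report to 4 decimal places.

Bootstrap SE is the standard deviation of the 7 replicate means.
Mean of replicates: (0.93 + 1.55 + 1.32 + 0.89 + 0.77 + 1.23 + 2.57) / 7 = 9.26000 / 7 = 1.32286
Sum of squared deviations: (−0.39286)² + (+0.22714)² + (−0.00286)² + (−0.43286)² + (−0.55286)² + (−0.09286)² + (+1.24714)² = 2.26294
Variance = 2.26294 / 6 = 0.37716
SE* = √0.37716

SE* = 0.6141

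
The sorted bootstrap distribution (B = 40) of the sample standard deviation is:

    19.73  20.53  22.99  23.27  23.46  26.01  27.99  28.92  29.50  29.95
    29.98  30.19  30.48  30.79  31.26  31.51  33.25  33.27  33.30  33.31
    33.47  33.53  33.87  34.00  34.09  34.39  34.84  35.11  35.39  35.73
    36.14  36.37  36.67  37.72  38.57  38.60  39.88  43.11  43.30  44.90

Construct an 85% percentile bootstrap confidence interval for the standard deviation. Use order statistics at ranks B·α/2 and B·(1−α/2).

α = 0.15; lower rank = 40 × 0.075 = 3; upper rank = 40 × 0.925 = 37.
The 3rd smallest replicate is 22.99; the 37th is 39.88.

(22.99, 39.88)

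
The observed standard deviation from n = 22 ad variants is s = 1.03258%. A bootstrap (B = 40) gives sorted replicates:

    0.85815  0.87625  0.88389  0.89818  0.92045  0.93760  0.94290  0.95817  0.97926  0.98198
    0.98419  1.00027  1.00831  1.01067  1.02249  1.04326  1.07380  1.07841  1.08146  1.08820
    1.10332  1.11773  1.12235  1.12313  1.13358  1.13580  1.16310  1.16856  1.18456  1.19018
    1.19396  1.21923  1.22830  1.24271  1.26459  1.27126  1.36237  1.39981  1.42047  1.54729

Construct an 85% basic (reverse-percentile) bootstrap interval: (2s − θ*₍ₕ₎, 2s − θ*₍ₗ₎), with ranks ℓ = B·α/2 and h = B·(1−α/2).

Percentile endpoints at ranks 3 and 37: θ*₍3₎ = 0.88389, θ*₍37₎ = 1.36237.
Basic interval reflects these around s:
  lower = 2 × 1.03258 − 1.36237 = 0.70279
  upper = 2 × 1.03258 − 0.88389 = 1.18127

(0.70279, 1.18127)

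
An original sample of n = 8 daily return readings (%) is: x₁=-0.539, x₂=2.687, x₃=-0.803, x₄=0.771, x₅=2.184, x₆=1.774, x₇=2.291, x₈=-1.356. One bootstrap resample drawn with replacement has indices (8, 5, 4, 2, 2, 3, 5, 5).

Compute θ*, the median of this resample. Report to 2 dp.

Resample values: -1.356, 2.184, 0.771, 2.687, 2.687, -0.803, 2.184, 2.184.
Sorted: -1.356, -0.803, 0.771, 2.184, 2.184, 2.184, 2.687, 2.687
Median = average of the two middle values = 2.18

θ* = 2.18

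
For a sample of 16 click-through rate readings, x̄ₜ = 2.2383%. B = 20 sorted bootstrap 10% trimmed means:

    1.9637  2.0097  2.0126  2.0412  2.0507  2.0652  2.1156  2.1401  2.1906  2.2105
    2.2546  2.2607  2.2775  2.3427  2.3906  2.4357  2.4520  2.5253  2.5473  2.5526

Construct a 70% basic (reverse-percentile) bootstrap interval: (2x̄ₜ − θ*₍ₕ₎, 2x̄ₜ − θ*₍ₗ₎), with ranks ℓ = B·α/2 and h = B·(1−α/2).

Percentile endpoints at ranks 3 and 17: θ*₍3₎ = 2.0126, θ*₍17₎ = 2.4520.
Basic interval reflects these around x̄ₜ:
  lower = 2 × 2.2383 − 2.4520 = 2.0246
  upper = 2 × 2.2383 − 2.0126 = 2.4640

(2.0246, 2.4640)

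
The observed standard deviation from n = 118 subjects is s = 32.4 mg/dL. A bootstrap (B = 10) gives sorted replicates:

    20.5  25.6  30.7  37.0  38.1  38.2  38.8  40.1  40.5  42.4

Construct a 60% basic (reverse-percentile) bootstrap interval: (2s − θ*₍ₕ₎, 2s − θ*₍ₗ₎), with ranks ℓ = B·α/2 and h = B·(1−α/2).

(24.7, 39.2)

Percentile endpoints at ranks 2 and 8: θ*₍2₎ = 25.6, θ*₍8₎ = 40.1.
Basic interval reflects these around s:
  lower = 2 × 32.4 − 40.1 = 24.7
  upper = 2 × 32.4 − 25.6 = 39.2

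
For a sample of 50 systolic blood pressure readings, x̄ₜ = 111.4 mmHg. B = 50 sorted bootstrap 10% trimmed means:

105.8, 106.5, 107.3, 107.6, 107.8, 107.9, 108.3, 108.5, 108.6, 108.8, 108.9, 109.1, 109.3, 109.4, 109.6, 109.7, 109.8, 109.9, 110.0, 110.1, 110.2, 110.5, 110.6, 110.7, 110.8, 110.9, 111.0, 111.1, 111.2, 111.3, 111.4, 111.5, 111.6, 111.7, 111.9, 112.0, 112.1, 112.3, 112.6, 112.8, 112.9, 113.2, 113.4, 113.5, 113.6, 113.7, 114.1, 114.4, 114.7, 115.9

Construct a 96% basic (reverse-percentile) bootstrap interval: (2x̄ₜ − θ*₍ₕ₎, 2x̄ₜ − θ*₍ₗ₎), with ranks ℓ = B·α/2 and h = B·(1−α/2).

Percentile endpoints at ranks 1 and 49: θ*₍1₎ = 105.8, θ*₍49₎ = 114.7.
Basic interval reflects these around x̄ₜ:
  lower = 2 × 111.4 − 114.7 = 108.1
  upper = 2 × 111.4 − 105.8 = 117.0

(108.1, 117.0)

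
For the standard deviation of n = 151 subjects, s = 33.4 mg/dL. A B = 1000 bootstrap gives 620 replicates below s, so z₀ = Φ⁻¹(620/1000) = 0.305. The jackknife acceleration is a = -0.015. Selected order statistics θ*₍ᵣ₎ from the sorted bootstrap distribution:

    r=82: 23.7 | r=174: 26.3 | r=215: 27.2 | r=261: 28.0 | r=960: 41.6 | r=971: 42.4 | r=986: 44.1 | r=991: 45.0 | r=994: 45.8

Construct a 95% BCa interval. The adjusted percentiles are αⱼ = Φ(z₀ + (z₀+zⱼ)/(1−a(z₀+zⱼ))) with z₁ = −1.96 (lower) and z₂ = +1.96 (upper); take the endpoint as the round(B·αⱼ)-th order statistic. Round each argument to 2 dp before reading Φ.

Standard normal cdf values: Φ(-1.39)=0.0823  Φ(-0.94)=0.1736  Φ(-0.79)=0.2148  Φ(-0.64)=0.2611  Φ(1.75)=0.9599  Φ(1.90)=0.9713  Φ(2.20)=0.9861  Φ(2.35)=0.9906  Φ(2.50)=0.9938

Lower: z₀ + z₁ = 0.305 + (-1.960) = -1.655; 1 − a(z₀+z₁) = 1 − (-0.015)(-1.655) = 0.9752; argument = 0.305 + (-1.655)/0.9752 = -1.3921 → -1.39.
α₁ = Φ(-1.39) = 0.0823; rank = round(1000 × 0.0823) = 82; θ*₍82₎ = 23.7.
Upper: z₀ + z₂ = 2.265; 1 − a(z₀+z₂) = 1.0340; argument = 2.4956 → 2.50; α₂ = 0.9938; rank = 994; θ*₍994₎ = 45.8.

(23.7, 45.8)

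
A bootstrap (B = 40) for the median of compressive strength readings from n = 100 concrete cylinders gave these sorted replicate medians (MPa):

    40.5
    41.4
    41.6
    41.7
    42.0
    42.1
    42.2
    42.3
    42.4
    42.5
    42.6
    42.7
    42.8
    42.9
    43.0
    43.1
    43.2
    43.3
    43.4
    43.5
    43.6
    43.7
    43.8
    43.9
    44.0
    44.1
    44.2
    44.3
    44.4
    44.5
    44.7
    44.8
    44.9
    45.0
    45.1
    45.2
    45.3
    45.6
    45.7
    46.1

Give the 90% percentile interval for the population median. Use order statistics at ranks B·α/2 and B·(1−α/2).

α = 0.10; lower rank = 40 × 0.050 = 2; upper rank = 40 × 0.950 = 38.
The 2nd smallest replicate is 41.4; the 38th is 45.6.

(41.4, 45.6)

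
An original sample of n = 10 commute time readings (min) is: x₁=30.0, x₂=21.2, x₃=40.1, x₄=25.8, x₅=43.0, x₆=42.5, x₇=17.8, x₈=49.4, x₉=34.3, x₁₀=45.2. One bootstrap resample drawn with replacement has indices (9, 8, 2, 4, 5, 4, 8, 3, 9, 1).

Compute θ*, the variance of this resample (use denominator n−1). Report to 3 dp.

θ* = 98.816

Resample values: 34.3, 49.4, 21.2, 25.8, 43.0, 25.8, 49.4, 40.1, 34.3, 30.0.
Mean = 35.3300; sum of squared deviations = 889.3410
s² = 889.3410 / 9 = 98.8157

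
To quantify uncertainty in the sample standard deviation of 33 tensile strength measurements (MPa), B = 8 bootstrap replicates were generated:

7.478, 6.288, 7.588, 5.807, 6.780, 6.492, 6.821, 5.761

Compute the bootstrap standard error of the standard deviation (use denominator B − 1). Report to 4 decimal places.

SE* = 0.6829

Bootstrap SE is the standard deviation of the 8 replicate standard deviations.
Mean of replicates: (7.478 + 6.288 + 7.588 + 5.807 + 6.780 + 6.492 + 6.821 + 5.761) / 8 = 53.01500 / 8 = 6.62688
Sum of squared deviations: (+0.85112)² + (−0.33887)² + (+0.96113)² + (−0.81987)² + (+0.15313)² + (−0.13488)² + (+0.19412)² + (−0.86587)² = 3.26427
Variance = 3.26427 / 7 = 0.46632
SE* = √0.46632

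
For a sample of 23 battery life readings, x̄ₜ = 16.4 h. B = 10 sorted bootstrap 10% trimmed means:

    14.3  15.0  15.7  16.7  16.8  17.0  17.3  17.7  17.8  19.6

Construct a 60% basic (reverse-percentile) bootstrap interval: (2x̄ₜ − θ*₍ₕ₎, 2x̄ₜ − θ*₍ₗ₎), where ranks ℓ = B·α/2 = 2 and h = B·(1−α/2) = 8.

Percentile endpoints at ranks 2 and 8: θ*₍2₎ = 15.0, θ*₍8₎ = 17.7.
Basic interval reflects these around x̄ₜ:
  lower = 2 × 16.4 − 17.7 = 15.1
  upper = 2 × 16.4 − 15.0 = 17.8

(15.1, 17.8)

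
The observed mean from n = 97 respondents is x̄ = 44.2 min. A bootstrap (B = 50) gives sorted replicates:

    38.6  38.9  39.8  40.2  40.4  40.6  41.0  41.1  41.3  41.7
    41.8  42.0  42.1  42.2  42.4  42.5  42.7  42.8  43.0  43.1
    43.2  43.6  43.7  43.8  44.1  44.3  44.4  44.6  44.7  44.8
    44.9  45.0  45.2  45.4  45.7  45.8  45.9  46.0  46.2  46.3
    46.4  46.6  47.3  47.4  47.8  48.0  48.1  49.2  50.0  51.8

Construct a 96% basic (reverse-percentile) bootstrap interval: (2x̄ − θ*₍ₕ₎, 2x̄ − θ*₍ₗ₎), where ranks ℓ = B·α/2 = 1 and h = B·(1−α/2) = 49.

Percentile endpoints at ranks 1 and 49: θ*₍1₎ = 38.6, θ*₍49₎ = 50.0.
Basic interval reflects these around x̄:
  lower = 2 × 44.2 − 50.0 = 38.4
  upper = 2 × 44.2 − 38.6 = 49.8

(38.4, 49.8)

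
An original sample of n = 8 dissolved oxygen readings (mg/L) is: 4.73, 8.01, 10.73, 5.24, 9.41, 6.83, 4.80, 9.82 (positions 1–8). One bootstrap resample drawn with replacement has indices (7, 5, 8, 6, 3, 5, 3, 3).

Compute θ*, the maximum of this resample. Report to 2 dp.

Resample values: 4.80, 9.41, 9.82, 6.83, 10.73, 9.41, 10.73, 10.73.
Maximum = 10.73

θ* = 10.73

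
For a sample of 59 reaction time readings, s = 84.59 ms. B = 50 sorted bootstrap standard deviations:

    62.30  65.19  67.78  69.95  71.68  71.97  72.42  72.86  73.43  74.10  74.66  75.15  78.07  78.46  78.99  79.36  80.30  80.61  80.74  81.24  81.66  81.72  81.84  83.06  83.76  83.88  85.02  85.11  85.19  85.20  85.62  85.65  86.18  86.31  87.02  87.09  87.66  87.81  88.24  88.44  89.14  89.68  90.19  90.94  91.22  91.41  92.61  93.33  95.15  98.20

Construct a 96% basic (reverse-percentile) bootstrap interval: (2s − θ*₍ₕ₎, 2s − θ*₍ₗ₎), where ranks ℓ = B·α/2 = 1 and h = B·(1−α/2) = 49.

(74.03, 106.88)

Percentile endpoints at ranks 1 and 49: θ*₍1₎ = 62.30, θ*₍49₎ = 95.15.
Basic interval reflects these around s:
  lower = 2 × 84.59 − 95.15 = 74.03
  upper = 2 × 84.59 − 62.30 = 106.88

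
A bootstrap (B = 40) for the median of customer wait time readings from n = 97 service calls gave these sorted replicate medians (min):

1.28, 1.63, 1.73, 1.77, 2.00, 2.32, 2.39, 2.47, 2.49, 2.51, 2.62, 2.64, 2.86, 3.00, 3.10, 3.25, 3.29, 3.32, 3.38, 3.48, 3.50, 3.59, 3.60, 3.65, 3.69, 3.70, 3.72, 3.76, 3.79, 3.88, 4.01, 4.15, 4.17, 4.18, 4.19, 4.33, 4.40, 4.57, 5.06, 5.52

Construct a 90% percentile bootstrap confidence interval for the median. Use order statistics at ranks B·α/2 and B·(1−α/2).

(1.63, 4.57)

α = 0.10; lower rank = 40 × 0.050 = 2; upper rank = 40 × 0.950 = 38.
The 2nd smallest replicate is 1.63; the 38th is 4.57.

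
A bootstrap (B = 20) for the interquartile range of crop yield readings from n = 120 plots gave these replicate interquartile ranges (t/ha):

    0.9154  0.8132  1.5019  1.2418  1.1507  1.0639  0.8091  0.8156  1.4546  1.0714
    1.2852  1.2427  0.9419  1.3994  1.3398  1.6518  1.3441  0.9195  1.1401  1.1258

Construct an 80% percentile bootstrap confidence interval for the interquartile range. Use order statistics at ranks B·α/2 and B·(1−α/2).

Sorted replicates: 0.8091, 0.8132, 0.8156, 0.9154, 0.9195, 0.9419, 1.0639, 1.0714, 1.1258, 1.1401, 1.1507, 1.2418, 1.2427, 1.2852, 1.3398, 1.3441, 1.3994, 1.4546, 1.5019, 1.6518
α = 0.20; lower rank = 20 × 0.100 = 2; upper rank = 20 × 0.900 = 18.
The 2nd smallest replicate is 0.8132; the 18th is 1.4546.

(0.8132, 1.4546)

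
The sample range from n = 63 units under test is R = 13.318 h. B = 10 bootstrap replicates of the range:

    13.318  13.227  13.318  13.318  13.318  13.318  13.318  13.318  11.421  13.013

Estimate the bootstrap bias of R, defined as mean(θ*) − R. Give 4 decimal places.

mean(θ*) = (13.318 + 13.227 + 13.318 + 13.318 + 13.318 + 13.318 + 13.318 + 13.318 + 11.421 + 13.013) / 10 = 13.08870
bias = 13.08870 − 13.318

bias = −0.2293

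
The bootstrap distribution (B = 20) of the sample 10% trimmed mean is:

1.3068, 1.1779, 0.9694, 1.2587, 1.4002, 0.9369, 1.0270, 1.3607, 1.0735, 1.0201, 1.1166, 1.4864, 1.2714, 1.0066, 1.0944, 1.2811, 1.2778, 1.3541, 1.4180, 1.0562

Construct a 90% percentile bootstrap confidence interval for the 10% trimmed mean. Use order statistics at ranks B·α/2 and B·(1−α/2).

(0.9369, 1.4180)

Sorted replicates: 0.9369, 0.9694, 1.0066, 1.0201, 1.0270, 1.0562, 1.0735, 1.0944, 1.1166, 1.1779, 1.2587, 1.2714, 1.2778, 1.2811, 1.3068, 1.3541, 1.3607, 1.4002, 1.4180, 1.4864
α = 0.10; lower rank = 20 × 0.050 = 1; upper rank = 20 × 0.950 = 19.
The 1st smallest replicate is 0.9369; the 19th is 1.4180.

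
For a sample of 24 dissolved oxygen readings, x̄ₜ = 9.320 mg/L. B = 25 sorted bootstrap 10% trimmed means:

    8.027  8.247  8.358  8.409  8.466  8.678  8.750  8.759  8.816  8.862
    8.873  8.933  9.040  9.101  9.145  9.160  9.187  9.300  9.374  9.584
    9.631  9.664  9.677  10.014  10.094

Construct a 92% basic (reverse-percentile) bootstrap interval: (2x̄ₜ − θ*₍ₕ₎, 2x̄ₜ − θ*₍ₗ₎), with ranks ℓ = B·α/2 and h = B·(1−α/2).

(8.626, 10.613)

Percentile endpoints at ranks 1 and 24: θ*₍1₎ = 8.027, θ*₍24₎ = 10.014.
Basic interval reflects these around x̄ₜ:
  lower = 2 × 9.320 − 10.014 = 8.626
  upper = 2 × 9.320 − 8.027 = 10.613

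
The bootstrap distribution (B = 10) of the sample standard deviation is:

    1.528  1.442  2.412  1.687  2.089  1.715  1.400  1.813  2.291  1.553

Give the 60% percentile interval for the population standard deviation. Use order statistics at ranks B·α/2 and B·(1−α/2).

(1.442, 2.089)

Sorted replicates: 1.400, 1.442, 1.528, 1.553, 1.687, 1.715, 1.813, 2.089, 2.291, 2.412
α = 0.40; lower rank = 10 × 0.200 = 2; upper rank = 10 × 0.800 = 8.
The 2nd smallest replicate is 1.442; the 8th is 2.089.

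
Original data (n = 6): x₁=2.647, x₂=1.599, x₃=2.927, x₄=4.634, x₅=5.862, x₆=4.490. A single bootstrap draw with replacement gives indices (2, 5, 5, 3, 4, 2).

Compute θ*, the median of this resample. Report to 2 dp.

θ* = 3.78

Resample values: 1.599, 5.862, 5.862, 2.927, 4.634, 1.599.
Sorted: 1.599, 1.599, 2.927, 4.634, 5.862, 5.862
Median = average of the two middle values = 3.78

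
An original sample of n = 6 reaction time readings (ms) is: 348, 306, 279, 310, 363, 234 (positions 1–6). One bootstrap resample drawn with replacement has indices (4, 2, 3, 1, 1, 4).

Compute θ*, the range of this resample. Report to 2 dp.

θ* = 69.00

Resample values: 310, 306, 279, 348, 348, 310.
Range = 348 − 279 = 69.00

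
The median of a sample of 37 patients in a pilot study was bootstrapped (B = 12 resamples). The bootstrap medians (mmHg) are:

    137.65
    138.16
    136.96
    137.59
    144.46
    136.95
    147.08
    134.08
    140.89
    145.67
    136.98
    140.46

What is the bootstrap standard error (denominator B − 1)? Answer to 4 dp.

SE* = 4.0431

Bootstrap SE is the standard deviation of the 12 replicate medians.
Mean of replicates: (137.65 + 138.16 + 136.96 + 137.59 + 144.46 + 136.95 + 147.08 + 134.08 + 140.89 + 145.67 + 136.98 + 140.46) / 12 = 1676.93000 / 12 = 139.74417
Sum of squared deviations: (−2.09417)² + (−1.58417)² + (−2.78417)² + (−2.15417)² + (+4.71583)² + (−2.79417)² + (+7.33583)² + (−5.66417)² + (+1.14583)² + (+5.92583)² + (−2.76417)² + (+0.71583)² = 179.81229
Variance = 179.81229 / 11 = 16.34657
SE* = √16.34657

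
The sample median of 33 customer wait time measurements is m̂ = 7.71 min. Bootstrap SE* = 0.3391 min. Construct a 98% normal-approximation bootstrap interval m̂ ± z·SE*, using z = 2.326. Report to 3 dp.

Margin = 2.326 × 0.3391 = 0.7887
Interval: 7.71 ± 0.7887

(6.921, 8.499)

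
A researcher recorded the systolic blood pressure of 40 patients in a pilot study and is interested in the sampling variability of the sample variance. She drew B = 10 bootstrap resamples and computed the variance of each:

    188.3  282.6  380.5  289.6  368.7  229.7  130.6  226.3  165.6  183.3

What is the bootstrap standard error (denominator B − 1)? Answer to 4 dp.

SE* = 84.3668

Bootstrap SE is the standard deviation of the 10 replicate variances.
Mean of replicates: (188.3 + 282.6 + 380.5 + 289.6 + 368.7 + 229.7 + 130.6 + 226.3 + 165.6 + 183.3) / 10 = 2445.20000 / 10 = 244.52000
Sum of squared deviations: (−56.22000)² + (+38.08000)² + (+135.98000)² + (+45.08000)² + (+124.18000)² + (−14.82000)² + (−113.92000)² + (−18.22000)² + (−78.92000)² + (−61.22000)² = 64059.83600
Variance = 64059.83600 / 9 = 7117.75956
SE* = √7117.75956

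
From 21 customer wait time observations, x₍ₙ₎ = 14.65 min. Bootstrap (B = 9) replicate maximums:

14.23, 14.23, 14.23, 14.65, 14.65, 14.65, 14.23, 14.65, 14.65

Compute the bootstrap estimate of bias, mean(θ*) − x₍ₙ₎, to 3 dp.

bias = −0.187

mean(θ*) = (14.23 + 14.23 + 14.23 + 14.65 + 14.65 + 14.65 + 14.23 + 14.65 + 14.65) / 9 = 14.4633
bias = 14.4633 − 14.65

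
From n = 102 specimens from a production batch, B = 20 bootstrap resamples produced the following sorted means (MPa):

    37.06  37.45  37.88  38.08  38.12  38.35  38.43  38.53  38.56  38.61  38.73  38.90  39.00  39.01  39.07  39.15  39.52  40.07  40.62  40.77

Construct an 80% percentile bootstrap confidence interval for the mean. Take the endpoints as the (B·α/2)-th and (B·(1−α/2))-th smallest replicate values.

(37.45, 40.07)

α = 0.20; lower rank = 20 × 0.100 = 2; upper rank = 20 × 0.900 = 18.
The 2nd smallest replicate is 37.45; the 18th is 40.07.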